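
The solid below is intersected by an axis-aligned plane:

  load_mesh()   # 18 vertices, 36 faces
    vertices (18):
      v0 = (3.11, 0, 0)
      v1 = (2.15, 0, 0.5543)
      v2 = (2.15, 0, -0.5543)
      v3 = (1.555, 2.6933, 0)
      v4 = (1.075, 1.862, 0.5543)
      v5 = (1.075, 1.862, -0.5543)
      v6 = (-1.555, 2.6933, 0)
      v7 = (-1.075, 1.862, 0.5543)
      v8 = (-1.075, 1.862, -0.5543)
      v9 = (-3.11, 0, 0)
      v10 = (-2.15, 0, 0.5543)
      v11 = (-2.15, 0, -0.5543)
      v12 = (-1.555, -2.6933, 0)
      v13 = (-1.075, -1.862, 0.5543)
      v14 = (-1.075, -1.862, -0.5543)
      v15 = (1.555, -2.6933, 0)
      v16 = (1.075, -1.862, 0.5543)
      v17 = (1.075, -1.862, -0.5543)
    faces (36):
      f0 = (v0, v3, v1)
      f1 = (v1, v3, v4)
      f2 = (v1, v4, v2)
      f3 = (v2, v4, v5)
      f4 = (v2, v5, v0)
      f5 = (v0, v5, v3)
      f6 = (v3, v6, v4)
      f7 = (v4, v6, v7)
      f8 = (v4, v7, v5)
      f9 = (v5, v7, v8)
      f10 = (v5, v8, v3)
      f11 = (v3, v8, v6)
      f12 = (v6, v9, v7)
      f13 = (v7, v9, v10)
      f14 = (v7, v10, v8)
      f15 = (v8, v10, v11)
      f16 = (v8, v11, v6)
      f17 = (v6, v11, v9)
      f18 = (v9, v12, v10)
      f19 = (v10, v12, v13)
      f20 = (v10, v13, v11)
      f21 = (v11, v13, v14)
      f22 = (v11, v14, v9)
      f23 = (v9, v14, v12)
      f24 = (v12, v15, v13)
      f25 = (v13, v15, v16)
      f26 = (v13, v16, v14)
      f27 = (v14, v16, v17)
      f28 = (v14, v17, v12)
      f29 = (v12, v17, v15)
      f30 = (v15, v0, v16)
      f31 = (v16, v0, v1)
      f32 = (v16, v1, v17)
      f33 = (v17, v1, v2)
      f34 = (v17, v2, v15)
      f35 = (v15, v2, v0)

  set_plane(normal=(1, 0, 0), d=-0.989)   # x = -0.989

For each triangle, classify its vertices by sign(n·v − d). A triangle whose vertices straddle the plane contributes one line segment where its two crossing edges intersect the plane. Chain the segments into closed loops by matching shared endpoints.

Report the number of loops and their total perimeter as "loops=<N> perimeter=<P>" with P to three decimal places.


Straddling triangles (12 of 36):
  (v3,v6,v4) [+-+] → (-0.989, 2.6933, 0)–(-0.989, 2.5144, 0.11929)  len=0.2150
  (v4,v6,v7) [+--] → (-0.989, 2.5144, 0.11929)–(-0.989, 1.862, 0.5543)  len=0.7841
  (v4,v7,v5) [+-+] → (-0.989, 1.862, 0.5543)–(-0.989, 1.862, 0.509956)  len=0.0443
  (v5,v7,v8) [+--] → (-0.989, 1.862, 0.509956)–(-0.989, 1.862, -0.5543)  len=1.0643
  (v5,v8,v3) [+-+] → (-0.989, 1.862, -0.5543)–(-0.989, 1.88918, -0.536175)  len=0.0327
  (v3,v8,v6) [+--] → (-0.989, 1.88918, -0.536175)–(-0.989, 2.6933, 0)  len=0.9665
  (v12,v15,v13) [-+-] → (-0.989, -2.6933, 0)–(-0.989, -1.88918, 0.536175)  len=0.9665
  (v13,v15,v16) [-++] → (-0.989, -1.88918, 0.536175)–(-0.989, -1.862, 0.5543)  len=0.0327
  (v13,v16,v14) [-+-] → (-0.989, -1.862, 0.5543)–(-0.989, -1.862, -0.509956)  len=1.0643
  (v14,v16,v17) [-++] → (-0.989, -1.862, -0.509956)–(-0.989, -1.862, -0.5543)  len=0.0443
  (v14,v17,v12) [-+-] → (-0.989, -1.862, -0.5543)–(-0.989, -2.5144, -0.11929)  len=0.7841
  (v12,v17,v15) [-++] → (-0.989, -2.5144, -0.11929)–(-0.989, -2.6933, 0)  len=0.2150

Chained into 2 loop(s):
  loop 1: 6 segments, perimeter = 3.1069
  loop 2: 6 segments, perimeter = 3.1069
Total perimeter = 6.214

loops=2 perimeter=6.214


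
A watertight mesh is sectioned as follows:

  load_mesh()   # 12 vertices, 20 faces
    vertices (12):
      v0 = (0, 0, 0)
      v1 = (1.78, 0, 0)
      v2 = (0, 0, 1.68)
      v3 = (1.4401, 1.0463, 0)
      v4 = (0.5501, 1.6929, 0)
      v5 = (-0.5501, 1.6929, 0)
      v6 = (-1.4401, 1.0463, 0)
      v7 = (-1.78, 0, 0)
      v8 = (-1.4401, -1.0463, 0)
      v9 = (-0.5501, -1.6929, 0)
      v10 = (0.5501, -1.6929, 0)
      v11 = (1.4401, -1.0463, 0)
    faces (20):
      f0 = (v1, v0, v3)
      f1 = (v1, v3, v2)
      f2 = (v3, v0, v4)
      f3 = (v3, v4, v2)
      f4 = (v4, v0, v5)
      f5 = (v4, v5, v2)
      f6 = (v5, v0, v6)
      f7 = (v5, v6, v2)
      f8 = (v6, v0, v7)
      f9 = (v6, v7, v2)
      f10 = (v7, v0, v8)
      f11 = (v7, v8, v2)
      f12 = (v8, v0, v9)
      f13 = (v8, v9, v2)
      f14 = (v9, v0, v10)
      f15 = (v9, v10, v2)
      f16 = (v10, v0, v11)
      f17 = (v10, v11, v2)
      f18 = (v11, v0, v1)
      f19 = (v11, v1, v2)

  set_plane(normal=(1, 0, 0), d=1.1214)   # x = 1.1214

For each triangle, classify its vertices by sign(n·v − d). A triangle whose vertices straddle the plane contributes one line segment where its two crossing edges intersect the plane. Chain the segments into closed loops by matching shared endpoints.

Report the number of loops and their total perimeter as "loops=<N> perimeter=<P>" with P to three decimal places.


Straddling triangles (8 of 20):
  (v1,v0,v3) [+-+] → (1.1214, 0, 0)–(1.1214, 0.81475, 0)  len=0.8147
  (v1,v3,v2) [++-] → (1.1214, 0.81475, 0.371791)–(1.1214, 0, 0.6216)  len=0.8522
  (v3,v0,v4) [+--] → (1.1214, 0.81475, 0)–(1.1214, 1.27784, 0)  len=0.4631
  (v3,v4,v2) [+--] → (1.1214, 1.27784, 0)–(1.1214, 0.81475, 0.371791)  len=0.5939
  (v10,v0,v11) [--+] → (1.1214, -0.81475, 0)–(1.1214, -1.27784, 0)  len=0.4631
  (v10,v11,v2) [-+-] → (1.1214, -1.27784, 0)–(1.1214, -0.81475, 0.371791)  len=0.5939
  (v11,v0,v1) [+-+] → (1.1214, -0.81475, 0)–(1.1214, 0, 0)  len=0.8147
  (v11,v1,v2) [++-] → (1.1214, 0, 0.6216)–(1.1214, -0.81475, 0.371791)  len=0.8522

Chained into 1 loop(s):
  loop 1: 8 segments, perimeter = 5.4478
Total perimeter = 5.448

loops=1 perimeter=5.448


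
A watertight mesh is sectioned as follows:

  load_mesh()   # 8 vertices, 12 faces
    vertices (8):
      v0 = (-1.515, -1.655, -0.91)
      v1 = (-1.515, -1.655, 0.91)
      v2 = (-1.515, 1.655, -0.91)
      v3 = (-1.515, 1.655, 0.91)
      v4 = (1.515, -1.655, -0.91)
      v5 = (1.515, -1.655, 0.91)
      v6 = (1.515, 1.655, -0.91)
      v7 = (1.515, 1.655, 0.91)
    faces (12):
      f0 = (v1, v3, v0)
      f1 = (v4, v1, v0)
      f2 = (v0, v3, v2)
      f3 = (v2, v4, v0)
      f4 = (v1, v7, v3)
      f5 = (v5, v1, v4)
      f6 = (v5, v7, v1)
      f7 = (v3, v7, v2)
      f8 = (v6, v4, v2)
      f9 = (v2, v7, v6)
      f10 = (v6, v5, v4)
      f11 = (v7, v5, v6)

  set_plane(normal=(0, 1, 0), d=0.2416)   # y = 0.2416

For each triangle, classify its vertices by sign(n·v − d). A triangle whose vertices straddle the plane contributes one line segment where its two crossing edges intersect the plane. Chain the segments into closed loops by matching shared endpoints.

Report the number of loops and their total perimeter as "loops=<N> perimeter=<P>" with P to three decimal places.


loops=1 perimeter=9.700

Straddling triangles (8 of 12):
  (v1,v3,v0) [-+-] → (-1.515, 0.2416, 0.91)–(-1.515, 0.2416, 0.132844)  len=0.7772
  (v0,v3,v2) [-++] → (-1.515, 0.2416, 0.132844)–(-1.515, 0.2416, -0.91)  len=1.0428
  (v2,v4,v0) [+--] → (-0.221163, 0.2416, -0.91)–(-1.515, 0.2416, -0.91)  len=1.2938
  (v1,v7,v3) [-++] → (0.221163, 0.2416, 0.91)–(-1.515, 0.2416, 0.91)  len=1.7362
  (v5,v7,v1) [-+-] → (1.515, 0.2416, 0.91)–(0.221163, 0.2416, 0.91)  len=1.2938
  (v6,v4,v2) [+-+] → (1.515, 0.2416, -0.91)–(-0.221163, 0.2416, -0.91)  len=1.7362
  (v6,v5,v4) [+--] → (1.515, 0.2416, -0.132844)–(1.515, 0.2416, -0.91)  len=0.7772
  (v7,v5,v6) [+-+] → (1.515, 0.2416, 0.91)–(1.515, 0.2416, -0.132844)  len=1.0428

Chained into 1 loop(s):
  loop 1: 8 segments, perimeter = 9.7000
Total perimeter = 9.700


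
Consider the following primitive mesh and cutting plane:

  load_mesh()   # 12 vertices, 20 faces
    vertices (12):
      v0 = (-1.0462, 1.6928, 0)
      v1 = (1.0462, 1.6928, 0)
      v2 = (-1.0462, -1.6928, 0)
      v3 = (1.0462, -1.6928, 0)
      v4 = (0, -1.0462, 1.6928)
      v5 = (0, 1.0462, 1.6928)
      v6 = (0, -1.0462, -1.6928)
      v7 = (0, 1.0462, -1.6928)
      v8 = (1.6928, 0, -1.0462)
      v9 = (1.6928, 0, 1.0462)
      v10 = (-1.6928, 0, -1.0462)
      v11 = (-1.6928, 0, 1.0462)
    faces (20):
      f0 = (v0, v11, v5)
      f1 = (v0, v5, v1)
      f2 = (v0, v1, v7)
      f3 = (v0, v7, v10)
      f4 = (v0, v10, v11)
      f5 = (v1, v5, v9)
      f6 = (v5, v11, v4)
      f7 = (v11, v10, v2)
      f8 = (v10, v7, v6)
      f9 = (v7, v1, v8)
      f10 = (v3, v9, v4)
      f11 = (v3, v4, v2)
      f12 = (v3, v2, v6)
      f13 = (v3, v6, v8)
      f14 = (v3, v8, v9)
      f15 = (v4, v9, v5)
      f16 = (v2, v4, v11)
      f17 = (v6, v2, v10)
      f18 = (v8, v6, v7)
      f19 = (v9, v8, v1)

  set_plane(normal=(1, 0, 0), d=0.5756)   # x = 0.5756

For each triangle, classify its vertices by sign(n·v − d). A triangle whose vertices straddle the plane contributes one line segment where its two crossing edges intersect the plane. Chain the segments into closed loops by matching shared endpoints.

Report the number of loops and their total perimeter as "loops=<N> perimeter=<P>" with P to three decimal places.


loops=1 perimeter=10.047

Straddling triangles (10 of 20):
  (v0,v5,v1) [--+] → (0.5756, 1.40195, 0.761453)–(0.5756, 1.6928, 0)  len=0.8151
  (v0,v1,v7) [-+-] → (0.5756, 1.6928, 0)–(0.5756, 1.40195, -0.761453)  len=0.8151
  (v1,v5,v9) [+-+] → (0.5756, 1.40195, 0.761453)–(0.5756, 0.690462, 1.47294)  len=1.0062
  (v7,v1,v8) [-++] → (0.5756, 1.40195, -0.761453)–(0.5756, 0.690462, -1.47294)  len=1.0062
  (v3,v9,v4) [++-] → (0.5756, -0.690462, 1.47294)–(0.5756, -1.40195, 0.761453)  len=1.0062
  (v3,v4,v2) [+--] → (0.5756, -1.40195, 0.761453)–(0.5756, -1.6928, 0)  len=0.8151
  (v3,v2,v6) [+--] → (0.5756, -1.6928, 0)–(0.5756, -1.40195, -0.761453)  len=0.8151
  (v3,v6,v8) [+-+] → (0.5756, -1.40195, -0.761453)–(0.5756, -0.690462, -1.47294)  len=1.0062
  (v4,v9,v5) [-+-] → (0.5756, -0.690462, 1.47294)–(0.5756, 0.690462, 1.47294)  len=1.3809
  (v8,v6,v7) [+--] → (0.5756, -0.690462, -1.47294)–(0.5756, 0.690462, -1.47294)  len=1.3809

Chained into 1 loop(s):
  loop 1: 10 segments, perimeter = 10.0471
Total perimeter = 10.047


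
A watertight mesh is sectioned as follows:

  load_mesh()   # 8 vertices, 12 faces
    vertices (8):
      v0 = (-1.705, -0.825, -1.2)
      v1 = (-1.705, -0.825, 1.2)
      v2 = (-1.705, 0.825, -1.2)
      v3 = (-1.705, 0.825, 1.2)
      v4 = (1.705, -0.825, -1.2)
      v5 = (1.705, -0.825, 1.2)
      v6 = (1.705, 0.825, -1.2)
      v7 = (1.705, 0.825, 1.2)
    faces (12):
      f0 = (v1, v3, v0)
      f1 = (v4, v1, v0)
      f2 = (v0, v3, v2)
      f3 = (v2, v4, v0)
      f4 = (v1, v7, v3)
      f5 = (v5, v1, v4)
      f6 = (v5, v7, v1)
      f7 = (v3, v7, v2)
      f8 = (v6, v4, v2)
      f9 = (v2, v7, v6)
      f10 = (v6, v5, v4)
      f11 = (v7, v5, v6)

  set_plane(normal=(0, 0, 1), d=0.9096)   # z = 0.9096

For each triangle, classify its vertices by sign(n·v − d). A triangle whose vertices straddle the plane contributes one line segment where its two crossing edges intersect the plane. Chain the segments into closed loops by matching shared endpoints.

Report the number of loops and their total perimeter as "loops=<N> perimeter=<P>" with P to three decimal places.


Straddling triangles (8 of 12):
  (v1,v3,v0) [++-] → (-1.705, 0.62535, 0.9096)–(-1.705, -0.825, 0.9096)  len=1.4503
  (v4,v1,v0) [-+-] → (-1.29239, -0.825, 0.9096)–(-1.705, -0.825, 0.9096)  len=0.4126
  (v0,v3,v2) [-+-] → (-1.705, 0.62535, 0.9096)–(-1.705, 0.825, 0.9096)  len=0.1996
  (v5,v1,v4) [++-] → (-1.29239, -0.825, 0.9096)–(1.705, -0.825, 0.9096)  len=2.9974
  (v3,v7,v2) [++-] → (1.29239, 0.825, 0.9096)–(-1.705, 0.825, 0.9096)  len=2.9974
  (v2,v7,v6) [-+-] → (1.29239, 0.825, 0.9096)–(1.705, 0.825, 0.9096)  len=0.4126
  (v6,v5,v4) [-+-] → (1.705, -0.62535, 0.9096)–(1.705, -0.825, 0.9096)  len=0.1996
  (v7,v5,v6) [++-] → (1.705, -0.62535, 0.9096)–(1.705, 0.825, 0.9096)  len=1.4503

Chained into 1 loop(s):
  loop 1: 8 segments, perimeter = 10.1200
Total perimeter = 10.120

loops=1 perimeter=10.120


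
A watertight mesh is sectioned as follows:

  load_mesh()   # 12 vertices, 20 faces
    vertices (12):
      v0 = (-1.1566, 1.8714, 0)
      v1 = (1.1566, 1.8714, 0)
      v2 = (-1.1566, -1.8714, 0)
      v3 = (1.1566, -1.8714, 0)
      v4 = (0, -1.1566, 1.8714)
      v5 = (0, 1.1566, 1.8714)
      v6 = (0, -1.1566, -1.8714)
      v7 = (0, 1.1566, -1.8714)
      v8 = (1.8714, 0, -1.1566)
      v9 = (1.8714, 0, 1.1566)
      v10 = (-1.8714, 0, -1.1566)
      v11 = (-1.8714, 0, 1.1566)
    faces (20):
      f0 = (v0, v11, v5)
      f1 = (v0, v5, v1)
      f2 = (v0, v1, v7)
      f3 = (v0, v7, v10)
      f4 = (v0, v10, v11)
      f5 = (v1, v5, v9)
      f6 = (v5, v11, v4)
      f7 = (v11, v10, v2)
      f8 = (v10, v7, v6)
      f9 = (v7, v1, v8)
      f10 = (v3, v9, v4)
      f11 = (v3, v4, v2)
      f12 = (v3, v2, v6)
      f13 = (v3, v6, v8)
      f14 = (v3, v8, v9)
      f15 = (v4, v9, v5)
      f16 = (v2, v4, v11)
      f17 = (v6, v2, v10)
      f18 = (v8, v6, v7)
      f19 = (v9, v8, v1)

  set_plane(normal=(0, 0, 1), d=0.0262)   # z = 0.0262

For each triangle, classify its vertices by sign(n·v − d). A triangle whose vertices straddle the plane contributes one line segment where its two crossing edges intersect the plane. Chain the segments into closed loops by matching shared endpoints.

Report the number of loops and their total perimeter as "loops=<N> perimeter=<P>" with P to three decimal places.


loops=1 perimeter=12.576

Straddling triangles (10 of 20):
  (v0,v11,v5) [-++] → (-1.17279, 1.82901, 0.0262)–(-1.14041, 1.86139, 0.0262)  len=0.0458
  (v0,v5,v1) [-+-] → (-1.14041, 1.86139, 0.0262)–(1.14041, 1.86139, 0.0262)  len=2.2808
  (v0,v10,v11) [--+] → (-1.8714, 0, 0.0262)–(-1.17279, 1.82901, 0.0262)  len=1.9579
  (v1,v5,v9) [-++] → (1.14041, 1.86139, 0.0262)–(1.17279, 1.82901, 0.0262)  len=0.0458
  (v11,v10,v2) [+--] → (-1.8714, 0, 0.0262)–(-1.17279, -1.82901, 0.0262)  len=1.9579
  (v3,v9,v4) [-++] → (1.17279, -1.82901, 0.0262)–(1.14041, -1.86139, 0.0262)  len=0.0458
  (v3,v4,v2) [-+-] → (1.14041, -1.86139, 0.0262)–(-1.14041, -1.86139, 0.0262)  len=2.2808
  (v3,v8,v9) [--+] → (1.8714, 0, 0.0262)–(1.17279, -1.82901, 0.0262)  len=1.9579
  (v2,v4,v11) [-++] → (-1.14041, -1.86139, 0.0262)–(-1.17279, -1.82901, 0.0262)  len=0.0458
  (v9,v8,v1) [+--] → (1.8714, 0, 0.0262)–(1.17279, 1.82901, 0.0262)  len=1.9579

Chained into 1 loop(s):
  loop 1: 10 segments, perimeter = 12.5764
Total perimeter = 12.576


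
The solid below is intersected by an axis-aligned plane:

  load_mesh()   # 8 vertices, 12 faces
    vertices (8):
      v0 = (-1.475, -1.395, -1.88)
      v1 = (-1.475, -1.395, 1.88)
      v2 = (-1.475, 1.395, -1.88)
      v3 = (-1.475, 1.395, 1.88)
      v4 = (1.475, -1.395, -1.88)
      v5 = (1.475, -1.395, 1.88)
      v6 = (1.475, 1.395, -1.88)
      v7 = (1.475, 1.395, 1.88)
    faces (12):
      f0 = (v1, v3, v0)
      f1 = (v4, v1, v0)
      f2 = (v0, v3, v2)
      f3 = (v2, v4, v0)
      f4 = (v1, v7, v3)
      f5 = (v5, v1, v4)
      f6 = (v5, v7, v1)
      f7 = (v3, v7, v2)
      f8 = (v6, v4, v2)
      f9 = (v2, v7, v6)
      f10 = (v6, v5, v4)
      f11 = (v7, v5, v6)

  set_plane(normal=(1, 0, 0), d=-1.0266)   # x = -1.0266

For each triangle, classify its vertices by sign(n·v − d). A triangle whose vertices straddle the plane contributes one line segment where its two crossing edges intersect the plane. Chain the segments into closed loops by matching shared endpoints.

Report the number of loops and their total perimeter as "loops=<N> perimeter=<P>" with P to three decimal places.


loops=1 perimeter=13.100

Straddling triangles (8 of 12):
  (v4,v1,v0) [+--] → (-1.0266, -1.395, 1.30848)–(-1.0266, -1.395, -1.88)  len=3.1885
  (v2,v4,v0) [-+-] → (-1.0266, 0.97092, -1.88)–(-1.0266, -1.395, -1.88)  len=2.3659
  (v1,v7,v3) [-+-] → (-1.0266, -0.97092, 1.88)–(-1.0266, 1.395, 1.88)  len=2.3659
  (v5,v1,v4) [+-+] → (-1.0266, -1.395, 1.88)–(-1.0266, -1.395, 1.30848)  len=0.5715
  (v5,v7,v1) [++-] → (-1.0266, -0.97092, 1.88)–(-1.0266, -1.395, 1.88)  len=0.4241
  (v3,v7,v2) [-+-] → (-1.0266, 1.395, 1.88)–(-1.0266, 1.395, -1.30848)  len=3.1885
  (v6,v4,v2) [++-] → (-1.0266, 0.97092, -1.88)–(-1.0266, 1.395, -1.88)  len=0.4241
  (v2,v7,v6) [-++] → (-1.0266, 1.395, -1.30848)–(-1.0266, 1.395, -1.88)  len=0.5715

Chained into 1 loop(s):
  loop 1: 8 segments, perimeter = 13.1000
Total perimeter = 13.100


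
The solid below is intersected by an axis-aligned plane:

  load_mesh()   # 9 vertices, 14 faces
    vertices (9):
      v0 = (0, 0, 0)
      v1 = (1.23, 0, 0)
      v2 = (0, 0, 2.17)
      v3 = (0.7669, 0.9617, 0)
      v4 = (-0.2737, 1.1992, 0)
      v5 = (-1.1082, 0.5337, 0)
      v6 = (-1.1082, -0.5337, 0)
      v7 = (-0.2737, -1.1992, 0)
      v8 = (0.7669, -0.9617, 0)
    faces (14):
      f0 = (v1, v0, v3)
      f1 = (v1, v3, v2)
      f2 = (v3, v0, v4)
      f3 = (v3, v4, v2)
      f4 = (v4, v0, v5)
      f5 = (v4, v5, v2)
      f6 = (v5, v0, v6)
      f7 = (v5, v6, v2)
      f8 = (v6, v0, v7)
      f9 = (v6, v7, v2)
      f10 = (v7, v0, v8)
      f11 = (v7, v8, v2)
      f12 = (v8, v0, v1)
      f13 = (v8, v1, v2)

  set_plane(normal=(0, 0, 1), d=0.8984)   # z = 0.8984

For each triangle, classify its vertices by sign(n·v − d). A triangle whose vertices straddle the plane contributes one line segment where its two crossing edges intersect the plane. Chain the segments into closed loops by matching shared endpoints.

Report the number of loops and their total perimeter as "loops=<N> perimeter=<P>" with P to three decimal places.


loops=1 perimeter=4.378

Straddling triangles (7 of 14):
  (v1,v3,v2) [--+] → (0.449396, 0.563547, 0.8984)–(0.720769, 0, 0.8984)  len=0.6255
  (v3,v4,v2) [--+] → (-0.160386, 0.70272, 0.8984)–(0.449396, 0.563547, 0.8984)  len=0.6255
  (v4,v5,v2) [--+] → (-0.649395, 0.312743, 0.8984)–(-0.160386, 0.70272, 0.8984)  len=0.6255
  (v5,v6,v2) [--+] → (-0.649395, -0.312743, 0.8984)–(-0.649395, 0.312743, 0.8984)  len=0.6255
  (v6,v7,v2) [--+] → (-0.160386, -0.70272, 0.8984)–(-0.649395, -0.312743, 0.8984)  len=0.6255
  (v7,v8,v2) [--+] → (0.449396, -0.563547, 0.8984)–(-0.160386, -0.70272, 0.8984)  len=0.6255
  (v8,v1,v2) [--+] → (0.720769, 0, 0.8984)–(0.449396, -0.563547, 0.8984)  len=0.6255

Chained into 1 loop(s):
  loop 1: 7 segments, perimeter = 4.3783
Total perimeter = 4.378


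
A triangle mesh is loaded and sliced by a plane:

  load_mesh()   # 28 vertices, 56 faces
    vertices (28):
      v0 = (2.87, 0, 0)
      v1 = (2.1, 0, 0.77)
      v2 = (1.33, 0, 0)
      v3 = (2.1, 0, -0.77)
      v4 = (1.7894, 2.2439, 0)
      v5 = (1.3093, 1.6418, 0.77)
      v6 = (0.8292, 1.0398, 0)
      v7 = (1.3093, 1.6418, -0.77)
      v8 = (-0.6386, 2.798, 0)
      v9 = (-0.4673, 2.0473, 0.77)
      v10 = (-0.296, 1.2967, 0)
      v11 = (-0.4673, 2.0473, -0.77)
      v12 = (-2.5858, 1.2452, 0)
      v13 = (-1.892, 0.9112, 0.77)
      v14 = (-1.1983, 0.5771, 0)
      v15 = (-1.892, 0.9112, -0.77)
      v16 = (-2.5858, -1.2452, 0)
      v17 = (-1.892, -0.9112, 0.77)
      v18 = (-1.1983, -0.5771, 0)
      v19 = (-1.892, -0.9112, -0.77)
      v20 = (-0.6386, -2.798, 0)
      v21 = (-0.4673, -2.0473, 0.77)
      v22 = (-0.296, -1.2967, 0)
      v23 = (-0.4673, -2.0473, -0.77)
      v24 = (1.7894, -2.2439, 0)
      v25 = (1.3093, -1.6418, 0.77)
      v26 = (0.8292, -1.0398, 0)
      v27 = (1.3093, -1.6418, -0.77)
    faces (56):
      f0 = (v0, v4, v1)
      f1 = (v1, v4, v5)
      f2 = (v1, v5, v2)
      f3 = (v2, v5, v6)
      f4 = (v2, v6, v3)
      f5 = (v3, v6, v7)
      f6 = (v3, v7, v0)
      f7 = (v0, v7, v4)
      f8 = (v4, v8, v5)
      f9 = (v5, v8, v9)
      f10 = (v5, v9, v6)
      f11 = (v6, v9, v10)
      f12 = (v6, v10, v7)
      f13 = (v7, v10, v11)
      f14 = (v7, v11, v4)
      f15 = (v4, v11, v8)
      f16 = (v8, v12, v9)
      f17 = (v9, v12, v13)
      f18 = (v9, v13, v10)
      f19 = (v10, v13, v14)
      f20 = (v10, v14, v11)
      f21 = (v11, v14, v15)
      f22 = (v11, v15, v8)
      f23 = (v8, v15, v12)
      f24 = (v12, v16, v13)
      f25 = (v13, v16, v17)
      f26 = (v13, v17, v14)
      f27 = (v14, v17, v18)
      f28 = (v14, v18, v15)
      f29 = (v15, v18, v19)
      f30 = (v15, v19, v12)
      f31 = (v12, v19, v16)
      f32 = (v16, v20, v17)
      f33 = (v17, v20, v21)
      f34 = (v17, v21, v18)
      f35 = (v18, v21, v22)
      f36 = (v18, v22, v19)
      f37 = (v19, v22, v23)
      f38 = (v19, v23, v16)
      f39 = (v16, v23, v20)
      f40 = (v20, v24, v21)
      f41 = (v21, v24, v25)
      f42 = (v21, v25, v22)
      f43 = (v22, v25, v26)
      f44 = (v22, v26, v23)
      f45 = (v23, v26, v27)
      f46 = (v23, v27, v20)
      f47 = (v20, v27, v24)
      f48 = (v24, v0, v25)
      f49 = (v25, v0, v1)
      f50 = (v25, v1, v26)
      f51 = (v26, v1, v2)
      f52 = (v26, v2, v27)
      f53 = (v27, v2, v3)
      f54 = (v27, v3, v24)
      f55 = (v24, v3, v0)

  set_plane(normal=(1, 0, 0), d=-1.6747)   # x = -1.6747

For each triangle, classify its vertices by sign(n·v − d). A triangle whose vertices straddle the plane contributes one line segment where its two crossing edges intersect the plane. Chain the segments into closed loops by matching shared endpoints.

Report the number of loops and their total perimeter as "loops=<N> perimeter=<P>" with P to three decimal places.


Straddling triangles (18 of 56):
  (v8,v12,v9) [+-+] → (-1.6747, 1.97176, 0)–(-1.6747, 1.59016, 0.331153)  len=0.5053
  (v9,v12,v13) [+--] → (-1.6747, 1.59016, 0.331153)–(-1.6747, 1.08448, 0.77)  len=0.6695
  (v9,v13,v10) [+-+] → (-1.6747, 1.08448, 0.77)–(-1.6747, 0.963687, 0.665162)  len=0.1599
  (v10,v13,v14) [+-+] → (-1.6747, 0.963687, 0.665162)–(-1.6747, 0.806544, 0.528799)  len=0.2081
  (v11,v14,v15) [++-] → (-1.6747, 0.806544, -0.528799)–(-1.6747, 1.08448, -0.77)  len=0.3680
  (v11,v15,v8) [+-+] → (-1.6747, 1.08448, -0.77)–(-1.6747, 1.23831, -0.636506)  len=0.2037
  (v8,v15,v12) [+--] → (-1.6747, 1.23831, -0.636506)–(-1.6747, 1.97176, 0)  len=0.9711
  (v13,v17,v14) [--+] → (-1.6747, -0.444993, 0.528799)–(-1.6747, 0.806544, 0.528799)  len=1.2515
  (v14,v17,v18) [+-+] → (-1.6747, -0.444993, 0.528799)–(-1.6747, -0.806544, 0.528799)  len=0.3616
  (v14,v18,v15) [++-] → (-1.6747, 0.444993, -0.528799)–(-1.6747, 0.806544, -0.528799)  len=0.3616
  (v15,v18,v19) [-+-] → (-1.6747, 0.444993, -0.528799)–(-1.6747, -0.806544, -0.528799)  len=1.2515
  (v16,v20,v17) [-+-] → (-1.6747, -1.97176, 0)–(-1.6747, -1.23831, 0.636506)  len=0.9711
  (v17,v20,v21) [-++] → (-1.6747, -1.23831, 0.636506)–(-1.6747, -1.08448, 0.77)  len=0.2037
  (v17,v21,v18) [-++] → (-1.6747, -1.08448, 0.77)–(-1.6747, -0.806544, 0.528799)  len=0.3680
  (v18,v22,v19) [++-] → (-1.6747, -0.963687, -0.665162)–(-1.6747, -0.806544, -0.528799)  len=0.2081
  (v19,v22,v23) [-++] → (-1.6747, -0.963687, -0.665162)–(-1.6747, -1.08448, -0.77)  len=0.1599
  (v19,v23,v16) [-+-] → (-1.6747, -1.08448, -0.77)–(-1.6747, -1.59016, -0.331153)  len=0.6695
  (v16,v23,v20) [-++] → (-1.6747, -1.59016, -0.331153)–(-1.6747, -1.97176, 0)  len=0.5053

Chained into 1 loop(s):
  loop 1: 18 segments, perimeter = 9.3974
Total perimeter = 9.397

loops=1 perimeter=9.397


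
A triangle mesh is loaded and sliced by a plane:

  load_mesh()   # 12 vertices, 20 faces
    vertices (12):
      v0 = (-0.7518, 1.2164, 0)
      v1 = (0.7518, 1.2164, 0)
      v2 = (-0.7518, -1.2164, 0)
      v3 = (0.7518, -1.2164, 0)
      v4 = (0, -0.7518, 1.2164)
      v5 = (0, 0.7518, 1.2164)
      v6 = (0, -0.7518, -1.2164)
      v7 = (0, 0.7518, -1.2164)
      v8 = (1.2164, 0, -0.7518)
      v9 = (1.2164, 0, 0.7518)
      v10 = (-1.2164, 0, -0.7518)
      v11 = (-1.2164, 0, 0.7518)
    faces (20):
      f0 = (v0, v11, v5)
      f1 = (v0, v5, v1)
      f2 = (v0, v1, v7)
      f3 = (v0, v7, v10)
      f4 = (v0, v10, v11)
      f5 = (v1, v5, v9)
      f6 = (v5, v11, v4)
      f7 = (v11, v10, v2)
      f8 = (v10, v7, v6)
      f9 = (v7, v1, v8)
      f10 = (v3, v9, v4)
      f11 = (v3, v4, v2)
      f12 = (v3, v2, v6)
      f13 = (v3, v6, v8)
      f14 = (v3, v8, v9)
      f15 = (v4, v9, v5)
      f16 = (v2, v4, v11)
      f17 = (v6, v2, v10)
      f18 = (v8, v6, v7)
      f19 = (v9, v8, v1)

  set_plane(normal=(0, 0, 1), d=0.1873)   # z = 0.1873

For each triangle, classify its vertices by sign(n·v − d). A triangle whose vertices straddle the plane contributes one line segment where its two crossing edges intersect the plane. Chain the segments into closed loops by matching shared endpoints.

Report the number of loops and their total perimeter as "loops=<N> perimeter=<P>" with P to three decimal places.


Straddling triangles (10 of 20):
  (v0,v11,v5) [-++] → (-0.867548, 0.913352, 0.1873)–(-0.636039, 1.14486, 0.1873)  len=0.3274
  (v0,v5,v1) [-+-] → (-0.636039, 1.14486, 0.1873)–(0.636039, 1.14486, 0.1873)  len=1.2721
  (v0,v10,v11) [--+] → (-1.2164, 0, 0.1873)–(-0.867548, 0.913352, 0.1873)  len=0.9777
  (v1,v5,v9) [-++] → (0.636039, 1.14486, 0.1873)–(0.867548, 0.913352, 0.1873)  len=0.3274
  (v11,v10,v2) [+--] → (-1.2164, 0, 0.1873)–(-0.867548, -0.913352, 0.1873)  len=0.9777
  (v3,v9,v4) [-++] → (0.867548, -0.913352, 0.1873)–(0.636039, -1.14486, 0.1873)  len=0.3274
  (v3,v4,v2) [-+-] → (0.636039, -1.14486, 0.1873)–(-0.636039, -1.14486, 0.1873)  len=1.2721
  (v3,v8,v9) [--+] → (1.2164, 0, 0.1873)–(0.867548, -0.913352, 0.1873)  len=0.9777
  (v2,v4,v11) [-++] → (-0.636039, -1.14486, 0.1873)–(-0.867548, -0.913352, 0.1873)  len=0.3274
  (v9,v8,v1) [+--] → (1.2164, 0, 0.1873)–(0.867548, 0.913352, 0.1873)  len=0.9777

Chained into 1 loop(s):
  loop 1: 10 segments, perimeter = 7.7646
Total perimeter = 7.765

loops=1 perimeter=7.765


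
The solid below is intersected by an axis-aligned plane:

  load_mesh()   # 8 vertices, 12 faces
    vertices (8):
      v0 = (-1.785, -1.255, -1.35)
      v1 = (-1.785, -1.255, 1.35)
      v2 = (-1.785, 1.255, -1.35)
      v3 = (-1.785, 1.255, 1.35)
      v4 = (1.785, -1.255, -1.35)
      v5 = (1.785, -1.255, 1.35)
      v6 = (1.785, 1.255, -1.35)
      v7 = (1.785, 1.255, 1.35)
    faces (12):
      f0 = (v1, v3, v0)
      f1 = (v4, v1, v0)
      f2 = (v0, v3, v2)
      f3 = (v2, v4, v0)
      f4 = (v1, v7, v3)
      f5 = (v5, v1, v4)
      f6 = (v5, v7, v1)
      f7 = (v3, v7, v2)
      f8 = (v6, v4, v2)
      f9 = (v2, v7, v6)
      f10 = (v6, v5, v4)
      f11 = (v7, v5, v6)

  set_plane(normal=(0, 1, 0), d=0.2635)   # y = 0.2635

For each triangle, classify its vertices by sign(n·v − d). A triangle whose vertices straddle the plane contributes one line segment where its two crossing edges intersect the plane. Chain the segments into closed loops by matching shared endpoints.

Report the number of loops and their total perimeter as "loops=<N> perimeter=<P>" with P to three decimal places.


Straddling triangles (8 of 12):
  (v1,v3,v0) [-+-] → (-1.785, 0.2635, 1.35)–(-1.785, 0.2635, 0.283446)  len=1.0666
  (v0,v3,v2) [-++] → (-1.785, 0.2635, 0.283446)–(-1.785, 0.2635, -1.35)  len=1.6334
  (v2,v4,v0) [+--] → (-0.374779, 0.2635, -1.35)–(-1.785, 0.2635, -1.35)  len=1.4102
  (v1,v7,v3) [-++] → (0.374779, 0.2635, 1.35)–(-1.785, 0.2635, 1.35)  len=2.1598
  (v5,v7,v1) [-+-] → (1.785, 0.2635, 1.35)–(0.374779, 0.2635, 1.35)  len=1.4102
  (v6,v4,v2) [+-+] → (1.785, 0.2635, -1.35)–(-0.374779, 0.2635, -1.35)  len=2.1598
  (v6,v5,v4) [+--] → (1.785, 0.2635, -0.283446)–(1.785, 0.2635, -1.35)  len=1.0666
  (v7,v5,v6) [+-+] → (1.785, 0.2635, 1.35)–(1.785, 0.2635, -0.283446)  len=1.6334

Chained into 1 loop(s):
  loop 1: 8 segments, perimeter = 12.5400
Total perimeter = 12.540

loops=1 perimeter=12.540


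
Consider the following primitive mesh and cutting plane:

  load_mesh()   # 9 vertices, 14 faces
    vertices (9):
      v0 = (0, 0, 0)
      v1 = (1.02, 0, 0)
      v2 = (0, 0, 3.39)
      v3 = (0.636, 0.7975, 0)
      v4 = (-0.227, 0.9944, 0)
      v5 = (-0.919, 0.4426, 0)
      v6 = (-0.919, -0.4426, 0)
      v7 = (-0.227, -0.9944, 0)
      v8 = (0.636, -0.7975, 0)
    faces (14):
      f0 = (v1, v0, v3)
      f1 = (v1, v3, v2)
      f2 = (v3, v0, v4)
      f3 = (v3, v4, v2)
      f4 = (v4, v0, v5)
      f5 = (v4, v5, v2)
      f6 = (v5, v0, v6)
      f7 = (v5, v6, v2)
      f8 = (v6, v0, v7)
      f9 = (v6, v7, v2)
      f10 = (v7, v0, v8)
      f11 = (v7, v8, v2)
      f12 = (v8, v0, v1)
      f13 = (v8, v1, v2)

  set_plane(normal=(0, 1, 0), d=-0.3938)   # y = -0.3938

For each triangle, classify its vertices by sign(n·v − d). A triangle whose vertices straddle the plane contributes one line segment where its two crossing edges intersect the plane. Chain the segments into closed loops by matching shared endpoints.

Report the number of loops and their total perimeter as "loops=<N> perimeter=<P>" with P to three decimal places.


loops=1 perimeter=6.276

Straddling triangles (8 of 14):
  (v5,v0,v6) [++-] → (-0.817673, -0.3938, 0)–(-0.919, -0.3938, 0)  len=0.1013
  (v5,v6,v2) [+-+] → (-0.919, -0.3938, 0)–(-0.817673, -0.3938, 0.373773)  len=0.3873
  (v6,v0,v7) [-+-] → (-0.817673, -0.3938, 0)–(-0.089896, -0.3938, 0)  len=0.7278
  (v6,v7,v2) [--+] → (-0.089896, -0.3938, 2.0475)–(-0.817673, -0.3938, 0.373773)  len=1.8251
  (v7,v0,v8) [-+-] → (-0.089896, -0.3938, 0)–(0.314052, -0.3938, 0)  len=0.4039
  (v7,v8,v2) [--+] → (0.314052, -0.3938, 1.71604)–(-0.089896, -0.3938, 2.0475)  len=0.5225
  (v8,v0,v1) [-++] → (0.314052, -0.3938, 0)–(0.830383, -0.3938, 0)  len=0.5163
  (v8,v1,v2) [-++] → (0.830383, -0.3938, 0)–(0.314052, -0.3938, 1.71604)  len=1.7920

Chained into 1 loop(s):
  loop 1: 8 segments, perimeter = 6.2763
Total perimeter = 6.276


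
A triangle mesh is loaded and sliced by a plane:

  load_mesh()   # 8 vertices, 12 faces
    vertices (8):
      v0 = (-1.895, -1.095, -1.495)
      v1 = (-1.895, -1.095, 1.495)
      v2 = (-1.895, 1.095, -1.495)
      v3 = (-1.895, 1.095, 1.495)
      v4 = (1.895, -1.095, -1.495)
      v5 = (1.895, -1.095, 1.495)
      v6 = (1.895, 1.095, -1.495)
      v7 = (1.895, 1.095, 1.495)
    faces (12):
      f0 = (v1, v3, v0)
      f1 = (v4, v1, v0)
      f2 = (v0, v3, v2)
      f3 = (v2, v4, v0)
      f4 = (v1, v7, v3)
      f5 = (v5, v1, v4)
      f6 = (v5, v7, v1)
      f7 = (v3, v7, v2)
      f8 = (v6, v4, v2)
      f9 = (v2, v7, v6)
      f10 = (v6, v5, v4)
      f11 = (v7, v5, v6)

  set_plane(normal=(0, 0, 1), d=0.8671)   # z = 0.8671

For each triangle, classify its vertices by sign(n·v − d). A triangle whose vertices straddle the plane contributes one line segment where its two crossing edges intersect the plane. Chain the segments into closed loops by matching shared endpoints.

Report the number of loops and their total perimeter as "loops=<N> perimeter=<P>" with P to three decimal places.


Straddling triangles (8 of 12):
  (v1,v3,v0) [++-] → (-1.895, 0.6351, 0.8671)–(-1.895, -1.095, 0.8671)  len=1.7301
  (v4,v1,v0) [-+-] → (-1.0991, -1.095, 0.8671)–(-1.895, -1.095, 0.8671)  len=0.7959
  (v0,v3,v2) [-+-] → (-1.895, 0.6351, 0.8671)–(-1.895, 1.095, 0.8671)  len=0.4599
  (v5,v1,v4) [++-] → (-1.0991, -1.095, 0.8671)–(1.895, -1.095, 0.8671)  len=2.9941
  (v3,v7,v2) [++-] → (1.0991, 1.095, 0.8671)–(-1.895, 1.095, 0.8671)  len=2.9941
  (v2,v7,v6) [-+-] → (1.0991, 1.095, 0.8671)–(1.895, 1.095, 0.8671)  len=0.7959
  (v6,v5,v4) [-+-] → (1.895, -0.6351, 0.8671)–(1.895, -1.095, 0.8671)  len=0.4599
  (v7,v5,v6) [++-] → (1.895, -0.6351, 0.8671)–(1.895, 1.095, 0.8671)  len=1.7301

Chained into 1 loop(s):
  loop 1: 8 segments, perimeter = 11.9600
Total perimeter = 11.960

loops=1 perimeter=11.960


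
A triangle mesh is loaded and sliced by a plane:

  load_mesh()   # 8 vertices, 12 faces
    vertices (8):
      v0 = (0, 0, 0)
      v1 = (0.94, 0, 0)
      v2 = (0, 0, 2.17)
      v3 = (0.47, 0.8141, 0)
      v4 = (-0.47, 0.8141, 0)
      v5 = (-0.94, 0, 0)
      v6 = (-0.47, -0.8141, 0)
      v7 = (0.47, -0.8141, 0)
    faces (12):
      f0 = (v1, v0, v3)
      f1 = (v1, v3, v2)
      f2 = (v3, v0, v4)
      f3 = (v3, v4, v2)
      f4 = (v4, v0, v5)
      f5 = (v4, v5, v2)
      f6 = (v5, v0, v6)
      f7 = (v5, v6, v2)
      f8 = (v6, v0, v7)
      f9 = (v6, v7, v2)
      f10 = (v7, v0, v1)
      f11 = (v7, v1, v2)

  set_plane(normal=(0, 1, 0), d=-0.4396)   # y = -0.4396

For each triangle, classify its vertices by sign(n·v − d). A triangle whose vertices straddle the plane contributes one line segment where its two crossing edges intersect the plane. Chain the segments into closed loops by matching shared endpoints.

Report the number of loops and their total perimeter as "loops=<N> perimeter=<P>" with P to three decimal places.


loops=1 perimeter=4.056

Straddling triangles (6 of 12):
  (v5,v0,v6) [++-] → (-0.253792, -0.4396, 0)–(-0.686208, -0.4396, 0)  len=0.4324
  (v5,v6,v2) [+-+] → (-0.686208, -0.4396, 0)–(-0.253792, -0.4396, 0.998237)  len=1.0879
  (v6,v0,v7) [-+-] → (-0.253792, -0.4396, 0)–(0.253792, -0.4396, 0)  len=0.5076
  (v6,v7,v2) [--+] → (0.253792, -0.4396, 0.998237)–(-0.253792, -0.4396, 0.998237)  len=0.5076
  (v7,v0,v1) [-++] → (0.253792, -0.4396, 0)–(0.686208, -0.4396, 0)  len=0.4324
  (v7,v1,v2) [-++] → (0.686208, -0.4396, 0)–(0.253792, -0.4396, 0.998237)  len=1.0879

Chained into 1 loop(s):
  loop 1: 6 segments, perimeter = 4.0557
Total perimeter = 4.056


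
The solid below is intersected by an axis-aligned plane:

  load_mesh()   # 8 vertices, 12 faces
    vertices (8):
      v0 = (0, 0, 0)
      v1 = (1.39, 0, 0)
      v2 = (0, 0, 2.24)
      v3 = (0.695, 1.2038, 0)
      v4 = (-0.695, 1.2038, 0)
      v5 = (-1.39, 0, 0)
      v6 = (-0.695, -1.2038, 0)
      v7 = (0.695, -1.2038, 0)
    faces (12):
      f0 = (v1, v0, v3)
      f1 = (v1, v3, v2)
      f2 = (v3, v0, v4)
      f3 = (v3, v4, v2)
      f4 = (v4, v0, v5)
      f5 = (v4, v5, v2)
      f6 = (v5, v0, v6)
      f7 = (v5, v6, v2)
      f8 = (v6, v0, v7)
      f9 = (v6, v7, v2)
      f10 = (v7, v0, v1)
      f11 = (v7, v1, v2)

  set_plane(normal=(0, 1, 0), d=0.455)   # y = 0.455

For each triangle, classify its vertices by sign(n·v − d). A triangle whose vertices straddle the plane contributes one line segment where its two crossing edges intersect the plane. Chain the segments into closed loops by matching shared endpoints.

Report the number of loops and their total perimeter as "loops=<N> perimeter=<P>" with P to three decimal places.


loops=1 perimeter=6.060

Straddling triangles (6 of 12):
  (v1,v0,v3) [--+] → (0.262689, 0.455, 0)–(1.12731, 0.455, 0)  len=0.8646
  (v1,v3,v2) [-+-] → (1.12731, 0.455, 0)–(0.262689, 0.455, 1.39335)  len=1.6398
  (v3,v0,v4) [+-+] → (0.262689, 0.455, 0)–(-0.262689, 0.455, 0)  len=0.5254
  (v3,v4,v2) [++-] → (-0.262689, 0.455, 1.39335)–(0.262689, 0.455, 1.39335)  len=0.5254
  (v4,v0,v5) [+--] → (-0.262689, 0.455, 0)–(-1.12731, 0.455, 0)  len=0.8646
  (v4,v5,v2) [+--] → (-1.12731, 0.455, 0)–(-0.262689, 0.455, 1.39335)  len=1.6398

Chained into 1 loop(s):
  loop 1: 6 segments, perimeter = 6.0596
Total perimeter = 6.060


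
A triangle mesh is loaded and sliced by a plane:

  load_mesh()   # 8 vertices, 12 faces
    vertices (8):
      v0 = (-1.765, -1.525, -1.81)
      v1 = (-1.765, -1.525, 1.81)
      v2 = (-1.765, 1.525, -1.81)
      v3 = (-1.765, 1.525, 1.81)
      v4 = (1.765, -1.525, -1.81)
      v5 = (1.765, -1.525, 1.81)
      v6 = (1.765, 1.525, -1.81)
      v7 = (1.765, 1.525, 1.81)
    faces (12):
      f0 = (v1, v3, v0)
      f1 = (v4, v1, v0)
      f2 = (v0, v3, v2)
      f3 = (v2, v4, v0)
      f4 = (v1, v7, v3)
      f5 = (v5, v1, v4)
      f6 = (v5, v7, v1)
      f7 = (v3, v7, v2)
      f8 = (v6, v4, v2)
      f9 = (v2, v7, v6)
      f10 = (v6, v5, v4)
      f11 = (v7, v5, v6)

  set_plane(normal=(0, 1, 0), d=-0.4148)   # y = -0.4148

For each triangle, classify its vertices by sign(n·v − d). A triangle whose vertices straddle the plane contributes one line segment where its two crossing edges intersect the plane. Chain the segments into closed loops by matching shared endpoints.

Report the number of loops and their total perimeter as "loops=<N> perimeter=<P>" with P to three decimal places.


loops=1 perimeter=14.300

Straddling triangles (8 of 12):
  (v1,v3,v0) [-+-] → (-1.765, -0.4148, 1.81)–(-1.765, -0.4148, -0.49232)  len=2.3023
  (v0,v3,v2) [-++] → (-1.765, -0.4148, -0.49232)–(-1.765, -0.4148, -1.81)  len=1.3177
  (v2,v4,v0) [+--] → (0.48008, -0.4148, -1.81)–(-1.765, -0.4148, -1.81)  len=2.2451
  (v1,v7,v3) [-++] → (-0.48008, -0.4148, 1.81)–(-1.765, -0.4148, 1.81)  len=1.2849
  (v5,v7,v1) [-+-] → (1.765, -0.4148, 1.81)–(-0.48008, -0.4148, 1.81)  len=2.2451
  (v6,v4,v2) [+-+] → (1.765, -0.4148, -1.81)–(0.48008, -0.4148, -1.81)  len=1.2849
  (v6,v5,v4) [+--] → (1.765, -0.4148, 0.49232)–(1.765, -0.4148, -1.81)  len=2.3023
  (v7,v5,v6) [+-+] → (1.765, -0.4148, 1.81)–(1.765, -0.4148, 0.49232)  len=1.3177

Chained into 1 loop(s):
  loop 1: 8 segments, perimeter = 14.3000
Total perimeter = 14.300


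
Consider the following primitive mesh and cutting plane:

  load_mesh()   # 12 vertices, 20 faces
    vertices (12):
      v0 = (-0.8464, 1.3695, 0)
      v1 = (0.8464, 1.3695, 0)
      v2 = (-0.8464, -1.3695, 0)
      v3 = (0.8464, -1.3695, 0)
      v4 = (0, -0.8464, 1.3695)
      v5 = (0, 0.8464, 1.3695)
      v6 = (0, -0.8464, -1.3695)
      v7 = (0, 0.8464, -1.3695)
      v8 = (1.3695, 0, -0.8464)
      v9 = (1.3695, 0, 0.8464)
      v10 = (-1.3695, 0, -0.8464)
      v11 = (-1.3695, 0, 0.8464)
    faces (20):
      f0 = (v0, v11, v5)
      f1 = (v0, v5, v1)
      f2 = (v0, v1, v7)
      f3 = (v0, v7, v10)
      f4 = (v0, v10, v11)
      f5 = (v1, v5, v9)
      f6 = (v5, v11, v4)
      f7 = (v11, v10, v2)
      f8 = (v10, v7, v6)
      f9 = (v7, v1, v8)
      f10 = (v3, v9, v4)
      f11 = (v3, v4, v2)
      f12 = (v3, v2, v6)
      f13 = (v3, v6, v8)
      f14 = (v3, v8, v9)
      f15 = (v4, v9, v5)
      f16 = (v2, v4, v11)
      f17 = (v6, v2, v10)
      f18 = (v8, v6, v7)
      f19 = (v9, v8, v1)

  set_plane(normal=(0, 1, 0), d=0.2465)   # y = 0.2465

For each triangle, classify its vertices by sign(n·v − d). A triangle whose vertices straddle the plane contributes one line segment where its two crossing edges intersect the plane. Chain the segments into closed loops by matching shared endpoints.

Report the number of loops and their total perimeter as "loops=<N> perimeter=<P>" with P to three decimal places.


loops=1 perimeter=8.656

Straddling triangles (10 of 20):
  (v0,v11,v5) [+-+] → (-1.27535, 0.2465, 0.694054)–(-0.970656, 0.2465, 0.998744)  len=0.4309
  (v0,v7,v10) [++-] → (-0.970656, 0.2465, -0.998744)–(-1.27535, 0.2465, -0.694054)  len=0.4309
  (v0,v10,v11) [+--] → (-1.27535, 0.2465, -0.694054)–(-1.27535, 0.2465, 0.694054)  len=1.3881
  (v1,v5,v9) [++-] → (0.970656, 0.2465, 0.998744)–(1.27535, 0.2465, 0.694054)  len=0.4309
  (v5,v11,v4) [+--] → (-0.970656, 0.2465, 0.998744)–(0, 0.2465, 1.3695)  len=1.0391
  (v10,v7,v6) [-+-] → (-0.970656, 0.2465, -0.998744)–(0, 0.2465, -1.3695)  len=1.0391
  (v7,v1,v8) [++-] → (1.27535, 0.2465, -0.694054)–(0.970656, 0.2465, -0.998744)  len=0.4309
  (v4,v9,v5) [--+] → (0.970656, 0.2465, 0.998744)–(0, 0.2465, 1.3695)  len=1.0391
  (v8,v6,v7) [--+] → (0, 0.2465, -1.3695)–(0.970656, 0.2465, -0.998744)  len=1.0391
  (v9,v8,v1) [--+] → (1.27535, 0.2465, -0.694054)–(1.27535, 0.2465, 0.694054)  len=1.3881

Chained into 1 loop(s):
  loop 1: 10 segments, perimeter = 8.6560
Total perimeter = 8.656


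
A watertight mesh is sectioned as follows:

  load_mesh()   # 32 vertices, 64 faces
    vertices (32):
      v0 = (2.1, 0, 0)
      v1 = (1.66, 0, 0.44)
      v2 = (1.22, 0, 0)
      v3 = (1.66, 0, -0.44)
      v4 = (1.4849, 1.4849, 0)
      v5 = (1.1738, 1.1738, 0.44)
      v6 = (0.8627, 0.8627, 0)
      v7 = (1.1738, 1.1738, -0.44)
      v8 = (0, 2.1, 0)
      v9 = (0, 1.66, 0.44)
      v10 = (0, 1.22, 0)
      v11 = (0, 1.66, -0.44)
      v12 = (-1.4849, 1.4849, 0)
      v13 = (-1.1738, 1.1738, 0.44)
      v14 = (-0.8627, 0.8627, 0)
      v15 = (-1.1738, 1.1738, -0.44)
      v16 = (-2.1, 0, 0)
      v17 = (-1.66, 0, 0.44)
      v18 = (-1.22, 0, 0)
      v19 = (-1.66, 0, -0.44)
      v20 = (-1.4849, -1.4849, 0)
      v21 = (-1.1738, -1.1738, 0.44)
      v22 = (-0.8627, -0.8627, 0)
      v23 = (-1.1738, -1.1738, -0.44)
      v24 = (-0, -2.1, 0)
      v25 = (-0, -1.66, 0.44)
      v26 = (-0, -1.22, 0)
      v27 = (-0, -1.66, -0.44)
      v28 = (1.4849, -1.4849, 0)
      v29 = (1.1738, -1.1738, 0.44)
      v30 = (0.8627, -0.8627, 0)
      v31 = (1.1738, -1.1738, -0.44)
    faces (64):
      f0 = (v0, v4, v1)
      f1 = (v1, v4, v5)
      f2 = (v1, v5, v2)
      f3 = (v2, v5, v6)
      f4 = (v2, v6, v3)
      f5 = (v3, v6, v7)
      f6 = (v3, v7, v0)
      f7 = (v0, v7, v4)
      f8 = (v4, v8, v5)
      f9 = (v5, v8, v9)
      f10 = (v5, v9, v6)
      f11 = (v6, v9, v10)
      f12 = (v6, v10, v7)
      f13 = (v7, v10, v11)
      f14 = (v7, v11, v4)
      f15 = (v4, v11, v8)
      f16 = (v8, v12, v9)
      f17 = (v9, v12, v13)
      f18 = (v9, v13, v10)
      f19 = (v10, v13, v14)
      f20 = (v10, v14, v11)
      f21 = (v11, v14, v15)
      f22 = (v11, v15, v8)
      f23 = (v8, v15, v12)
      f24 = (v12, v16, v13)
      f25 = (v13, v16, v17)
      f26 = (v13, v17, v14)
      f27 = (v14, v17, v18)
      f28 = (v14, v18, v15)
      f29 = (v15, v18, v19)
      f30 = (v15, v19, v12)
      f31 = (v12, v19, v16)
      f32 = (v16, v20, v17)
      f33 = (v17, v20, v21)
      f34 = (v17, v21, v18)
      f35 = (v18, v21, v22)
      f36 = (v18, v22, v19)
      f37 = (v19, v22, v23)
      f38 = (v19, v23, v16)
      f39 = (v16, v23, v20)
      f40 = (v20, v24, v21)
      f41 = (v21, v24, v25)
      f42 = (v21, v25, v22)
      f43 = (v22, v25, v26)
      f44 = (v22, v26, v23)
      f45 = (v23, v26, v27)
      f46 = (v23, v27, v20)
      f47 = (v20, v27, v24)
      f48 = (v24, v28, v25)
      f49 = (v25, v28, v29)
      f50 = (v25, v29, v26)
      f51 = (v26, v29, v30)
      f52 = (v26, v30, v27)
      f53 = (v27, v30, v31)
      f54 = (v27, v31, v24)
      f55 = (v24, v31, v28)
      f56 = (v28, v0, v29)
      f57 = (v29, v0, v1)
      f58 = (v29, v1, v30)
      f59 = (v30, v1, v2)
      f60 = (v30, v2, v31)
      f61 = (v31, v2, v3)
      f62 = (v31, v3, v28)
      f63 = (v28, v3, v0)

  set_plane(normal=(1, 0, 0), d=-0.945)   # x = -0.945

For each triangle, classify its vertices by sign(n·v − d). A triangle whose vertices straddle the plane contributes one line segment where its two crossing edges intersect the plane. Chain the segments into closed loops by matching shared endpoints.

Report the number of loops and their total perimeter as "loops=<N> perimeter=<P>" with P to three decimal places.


Straddling triangles (20 of 64):
  (v8,v12,v9) [+-+] → (-0.945, 1.70855, 0)–(-0.945, 1.54857, 0.159981)  len=0.2262
  (v9,v12,v13) [+--] → (-0.945, 1.54857, 0.159981)–(-0.945, 1.26857, 0.44)  len=0.3960
  (v9,v13,v10) [+-+] → (-0.945, 1.26857, 0.44)–(-0.945, 1.18281, 0.354234)  len=0.1213
  (v10,v13,v14) [+-+] → (-0.945, 1.18281, 0.354234)–(-0.945, 0.945, 0.1164)  len=0.3363
  (v11,v14,v15) [++-] → (-0.945, 0.945, -0.1164)–(-0.945, 1.26857, -0.44)  len=0.4576
  (v11,v15,v8) [+-+] → (-0.945, 1.26857, -0.44)–(-0.945, 1.35434, -0.354234)  len=0.1213
  (v8,v15,v12) [+--] → (-0.945, 1.35434, -0.354234)–(-0.945, 1.70855, 0)  len=0.5009
  (v13,v17,v14) [--+] → (-0.945, 0.773649, 0.0454183)–(-0.945, 0.945, 0.1164)  len=0.1855
  (v14,v17,v18) [+--] → (-0.945, 0.773649, 0.0454183)–(-0.945, 0.663987, 0)  len=0.1187
  (v14,v18,v15) [+--] → (-0.945, 0.663987, 0)–(-0.945, 0.945, -0.1164)  len=0.3042
  (v18,v21,v22) [--+] → (-0.945, -0.945, 0.1164)–(-0.945, -0.663987, 0)  len=0.3042
  (v18,v22,v19) [-+-] → (-0.945, -0.663987, 0)–(-0.945, -0.773649, -0.0454183)  len=0.1187
  (v19,v22,v23) [-+-] → (-0.945, -0.773649, -0.0454183)–(-0.945, -0.945, -0.1164)  len=0.1855
  (v20,v24,v21) [-+-] → (-0.945, -1.70855, 0)–(-0.945, -1.35434, 0.354234)  len=0.5009
  (v21,v24,v25) [-++] → (-0.945, -1.35434, 0.354234)–(-0.945, -1.26857, 0.44)  len=0.1213
  (v21,v25,v22) [-++] → (-0.945, -1.26857, 0.44)–(-0.945, -0.945, 0.1164)  len=0.4576
  (v22,v26,v23) [++-] → (-0.945, -1.18281, -0.354234)–(-0.945, -0.945, -0.1164)  len=0.3363
  (v23,v26,v27) [-++] → (-0.945, -1.18281, -0.354234)–(-0.945, -1.26857, -0.44)  len=0.1213
  (v23,v27,v20) [-+-] → (-0.945, -1.26857, -0.44)–(-0.945, -1.54857, -0.159981)  len=0.3960
  (v20,v27,v24) [-++] → (-0.945, -1.54857, -0.159981)–(-0.945, -1.70855, 0)  len=0.2262

Chained into 2 loop(s):
  loop 1: 10 segments, perimeter = 2.7680
  loop 2: 10 segments, perimeter = 2.7680
Total perimeter = 5.536

loops=2 perimeter=5.536
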